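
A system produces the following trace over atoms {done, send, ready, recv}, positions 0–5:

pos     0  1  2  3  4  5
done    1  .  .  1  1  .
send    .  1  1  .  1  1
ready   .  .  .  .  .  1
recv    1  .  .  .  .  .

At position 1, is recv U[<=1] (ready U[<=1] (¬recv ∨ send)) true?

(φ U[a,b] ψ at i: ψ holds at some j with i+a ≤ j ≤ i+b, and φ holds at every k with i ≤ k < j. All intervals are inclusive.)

Need some j in [1,2] with (ready U[<=1] (¬recv ∨ send)), and recv at every k in [1,j-1].
  j=1: (ready U[<=1] (¬recv ∨ send)) holds; no prefix to check → satisfied.

True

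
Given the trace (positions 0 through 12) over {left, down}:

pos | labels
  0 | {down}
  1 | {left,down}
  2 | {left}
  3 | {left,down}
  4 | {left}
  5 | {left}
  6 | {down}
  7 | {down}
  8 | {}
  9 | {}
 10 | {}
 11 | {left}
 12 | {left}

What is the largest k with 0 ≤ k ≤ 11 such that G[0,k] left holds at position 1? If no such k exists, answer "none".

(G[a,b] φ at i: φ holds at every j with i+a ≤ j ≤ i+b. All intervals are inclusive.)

4

left must hold from j=1 onward; find where it first fails.
  j=1: holds
  j=2: holds
  j=3: holds
  j=4: holds
  j=5: holds
  j=6: fails
Holds on [1,5], so largest k = 4.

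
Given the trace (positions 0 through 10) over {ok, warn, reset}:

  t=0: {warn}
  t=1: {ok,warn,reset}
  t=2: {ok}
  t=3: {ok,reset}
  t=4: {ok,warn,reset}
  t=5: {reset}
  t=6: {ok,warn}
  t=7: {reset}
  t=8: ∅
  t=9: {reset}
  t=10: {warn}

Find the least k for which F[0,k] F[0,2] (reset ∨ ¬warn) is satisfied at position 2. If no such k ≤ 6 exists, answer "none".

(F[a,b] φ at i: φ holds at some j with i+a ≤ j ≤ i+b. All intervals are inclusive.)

Scan j = 2,3,… for F[0,2] (reset ∨ ¬warn):
  j=2: holds
First hit at j=2, so smallest k = 2-2 = 0.

0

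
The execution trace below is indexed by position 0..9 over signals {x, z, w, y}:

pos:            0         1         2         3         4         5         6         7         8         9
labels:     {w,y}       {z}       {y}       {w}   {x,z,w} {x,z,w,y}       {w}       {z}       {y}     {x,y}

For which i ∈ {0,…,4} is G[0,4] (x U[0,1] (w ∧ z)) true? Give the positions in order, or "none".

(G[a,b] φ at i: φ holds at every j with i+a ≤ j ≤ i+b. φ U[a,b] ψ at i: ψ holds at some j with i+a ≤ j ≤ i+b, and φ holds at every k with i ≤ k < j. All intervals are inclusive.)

Evaluate at each i in [0,4]:
  i=0: ✗ (fails at j=0)
  i=1: ✗ (fails at j=1)
  i=2: ✗ (fails at j=2)
  i=3: ✗ (fails at j=3)
  i=4: ✗ (fails at j=6)

none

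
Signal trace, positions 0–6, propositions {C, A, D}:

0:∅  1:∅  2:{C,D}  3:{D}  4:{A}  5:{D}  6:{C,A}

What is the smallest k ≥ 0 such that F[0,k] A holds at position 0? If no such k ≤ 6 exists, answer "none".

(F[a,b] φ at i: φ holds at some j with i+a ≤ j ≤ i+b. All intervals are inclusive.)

4

Scan j = 0,1,… for A:
  j=0: fails
  j=1: fails
  j=2: fails
  j=3: fails
  j=4: holds
First hit at j=4, so smallest k = 4-0 = 4.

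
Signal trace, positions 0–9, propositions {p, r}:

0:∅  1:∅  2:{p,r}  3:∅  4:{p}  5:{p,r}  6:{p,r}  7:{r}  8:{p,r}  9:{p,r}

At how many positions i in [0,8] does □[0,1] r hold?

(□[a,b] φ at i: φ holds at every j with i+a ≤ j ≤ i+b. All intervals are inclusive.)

Evaluate at each i in [0,8]:
  i=0: ✗ (fails at j=0)
  i=1: ✗ (fails at j=1)
  i=2: ✗ (fails at j=3)
  i=3: ✗ (fails at j=3)
  i=4: ✗ (fails at j=4)
  i=5: ✓ (all of [5,6])
  i=6: ✓ (all of [6,7])
  i=7: ✓ (all of [7,8])
  i=8: ✓ (all of [8,9])
Positions where it holds: {5, 6, 7, 8} → 4.

4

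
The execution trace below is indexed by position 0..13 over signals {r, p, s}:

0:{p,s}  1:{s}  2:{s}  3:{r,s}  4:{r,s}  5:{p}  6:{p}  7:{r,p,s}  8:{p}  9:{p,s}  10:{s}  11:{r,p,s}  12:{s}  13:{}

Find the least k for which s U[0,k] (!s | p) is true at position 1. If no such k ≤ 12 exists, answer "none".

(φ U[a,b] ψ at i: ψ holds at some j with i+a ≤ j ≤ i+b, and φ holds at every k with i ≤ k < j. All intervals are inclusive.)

4

Need earliest j ≥ 1 with (!s | p), and s at every k in [1,j-1].
  j=1: rhs fails.
  j=2: rhs fails.
  j=3: rhs fails.
  j=4: rhs fails.
  j=5: rhs holds; lhs holds on [1,4]. k = 4.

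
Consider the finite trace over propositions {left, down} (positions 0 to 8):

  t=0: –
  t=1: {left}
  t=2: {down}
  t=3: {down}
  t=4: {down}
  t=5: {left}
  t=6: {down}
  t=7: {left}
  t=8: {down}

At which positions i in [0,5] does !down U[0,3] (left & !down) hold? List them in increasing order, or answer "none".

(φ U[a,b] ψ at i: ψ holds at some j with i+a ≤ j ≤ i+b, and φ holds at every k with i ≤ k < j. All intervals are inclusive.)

Evaluate at each i in [0,5]:
  i=0: ✓ (rhs at j=1; lhs holds on [0,0])
  i=1: ✓ (rhs at j=1)
  i=2: ✗ (lhs fails at k=2 before rhs at j=5)
  i=3: ✗ (lhs fails at k=3 before rhs at j=5)
  i=4: ✗ (lhs fails at k=4 before rhs at j=5)
  i=5: ✓ (rhs at j=5)

0, 1, 5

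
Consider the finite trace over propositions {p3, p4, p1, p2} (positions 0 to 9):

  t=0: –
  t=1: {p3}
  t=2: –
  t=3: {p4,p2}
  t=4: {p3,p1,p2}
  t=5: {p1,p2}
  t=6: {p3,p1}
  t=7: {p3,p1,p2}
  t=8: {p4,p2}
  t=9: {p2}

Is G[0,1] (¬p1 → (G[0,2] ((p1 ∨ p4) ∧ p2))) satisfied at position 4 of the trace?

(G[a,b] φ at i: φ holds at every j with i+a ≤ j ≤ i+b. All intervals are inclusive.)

True

Check (¬p1 → (G[0,2] ((p1 ∨ p4) ∧ p2))) at every j in [4,5]:
  j=4: antecedent false → ✓
  j=5: antecedent false → ✓
All positions satisfy it → formula holds.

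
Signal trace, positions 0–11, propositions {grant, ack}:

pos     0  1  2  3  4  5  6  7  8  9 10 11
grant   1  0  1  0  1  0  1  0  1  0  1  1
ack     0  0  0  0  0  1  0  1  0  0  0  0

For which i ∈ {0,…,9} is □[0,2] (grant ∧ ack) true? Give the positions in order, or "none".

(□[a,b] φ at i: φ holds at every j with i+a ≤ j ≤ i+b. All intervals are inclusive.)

Evaluate at each i in [0,9]:
  i=0: ✗ (fails at j=0)
  i=1: ✗ (fails at j=1)
  i=2: ✗ (fails at j=2)
  i=3: ✗ (fails at j=3)
  i=4: ✗ (fails at j=4)
  i=5: ✗ (fails at j=5)
  i=6: ✗ (fails at j=6)
  i=7: ✗ (fails at j=7)
  i=8: ✗ (fails at j=8)
  i=9: ✗ (fails at j=9)

none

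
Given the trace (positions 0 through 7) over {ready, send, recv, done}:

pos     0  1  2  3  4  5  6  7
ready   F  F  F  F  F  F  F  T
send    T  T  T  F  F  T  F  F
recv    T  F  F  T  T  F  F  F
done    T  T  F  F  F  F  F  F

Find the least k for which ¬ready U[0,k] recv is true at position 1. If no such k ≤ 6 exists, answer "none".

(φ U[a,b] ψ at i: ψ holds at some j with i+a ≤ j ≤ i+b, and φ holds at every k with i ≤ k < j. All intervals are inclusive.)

Need earliest j ≥ 1 with recv, and ¬ready at every k in [1,j-1].
  j=1: rhs fails.
  j=2: rhs fails.
  j=3: rhs holds; lhs holds on [1,2]. k = 2.

2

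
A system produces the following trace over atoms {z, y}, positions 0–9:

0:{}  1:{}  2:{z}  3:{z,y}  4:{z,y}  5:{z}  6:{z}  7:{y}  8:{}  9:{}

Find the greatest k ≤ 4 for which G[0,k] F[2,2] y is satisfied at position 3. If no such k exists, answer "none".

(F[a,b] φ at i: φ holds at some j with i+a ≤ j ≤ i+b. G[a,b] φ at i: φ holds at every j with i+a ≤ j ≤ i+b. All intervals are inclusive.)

F[2,2] y must hold from j=3 onward; find where it first fails.
  j=3: fails → no k works.

none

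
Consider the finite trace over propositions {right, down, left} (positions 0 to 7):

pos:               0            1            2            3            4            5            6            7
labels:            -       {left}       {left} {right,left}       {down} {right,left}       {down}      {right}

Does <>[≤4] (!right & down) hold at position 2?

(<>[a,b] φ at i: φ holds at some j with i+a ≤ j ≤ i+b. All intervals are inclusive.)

Check (!right & down) at each j in [2,6]:
  j=2: false
  j=3: false
  j=4: true
  j=5: false
  j=6: true
Found at j=4 → formula holds.

True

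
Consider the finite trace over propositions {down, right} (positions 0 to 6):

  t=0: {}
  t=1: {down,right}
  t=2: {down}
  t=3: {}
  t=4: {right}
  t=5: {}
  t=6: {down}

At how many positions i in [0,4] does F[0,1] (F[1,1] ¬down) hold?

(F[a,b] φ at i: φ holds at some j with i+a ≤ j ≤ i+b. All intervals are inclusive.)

Evaluate at each i in [0,4]:
  i=0: ✗ (none in [0,1])
  i=1: ✓ (witness j=2)
  i=2: ✓ (witness j=2)
  i=3: ✓ (witness j=3)
  i=4: ✓ (witness j=4)
Positions where it holds: {1, 2, 3, 4} → 4.

4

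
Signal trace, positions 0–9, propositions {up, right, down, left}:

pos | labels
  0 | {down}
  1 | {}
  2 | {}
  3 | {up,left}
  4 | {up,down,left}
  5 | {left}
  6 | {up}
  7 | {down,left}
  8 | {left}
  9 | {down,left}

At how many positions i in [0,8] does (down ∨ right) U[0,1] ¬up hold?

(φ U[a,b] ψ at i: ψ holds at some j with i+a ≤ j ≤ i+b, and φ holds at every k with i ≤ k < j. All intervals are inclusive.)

7

Evaluate at each i in [0,8]:
  i=0: ✓ (rhs at j=0)
  i=1: ✓ (rhs at j=1)
  i=2: ✓ (rhs at j=2)
  i=3: ✗ (no rhs in [3,4])
  i=4: ✓ (rhs at j=5; lhs holds on [4,4])
  i=5: ✓ (rhs at j=5)
  i=6: ✗ (lhs fails at k=6 before rhs at j=7)
  i=7: ✓ (rhs at j=7)
  i=8: ✓ (rhs at j=8)
Positions where it holds: {0, 1, 2, 4, 5, 7, 8} → 7.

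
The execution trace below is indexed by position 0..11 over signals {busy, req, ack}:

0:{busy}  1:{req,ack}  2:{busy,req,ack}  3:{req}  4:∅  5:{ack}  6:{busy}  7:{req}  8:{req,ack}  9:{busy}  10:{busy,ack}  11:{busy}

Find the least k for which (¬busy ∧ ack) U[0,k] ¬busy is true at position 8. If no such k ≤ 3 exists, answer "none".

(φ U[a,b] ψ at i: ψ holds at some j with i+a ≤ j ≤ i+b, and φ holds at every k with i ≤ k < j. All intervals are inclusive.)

0

Need earliest j ≥ 8 with ¬busy, and (¬busy ∧ ack) at every k in [8,j-1].
  j=8: rhs holds (empty prefix). k = 0.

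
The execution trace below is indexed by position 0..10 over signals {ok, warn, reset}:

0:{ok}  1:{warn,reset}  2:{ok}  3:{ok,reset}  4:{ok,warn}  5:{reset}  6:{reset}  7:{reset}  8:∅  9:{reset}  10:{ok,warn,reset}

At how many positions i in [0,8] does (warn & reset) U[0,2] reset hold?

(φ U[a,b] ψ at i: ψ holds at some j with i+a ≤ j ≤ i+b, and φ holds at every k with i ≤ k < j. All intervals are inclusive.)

Evaluate at each i in [0,8]:
  i=0: ✗ (lhs fails at k=0 before rhs at j=1)
  i=1: ✓ (rhs at j=1)
  i=2: ✗ (lhs fails at k=2 before rhs at j=3)
  i=3: ✓ (rhs at j=3)
  i=4: ✗ (lhs fails at k=4 before rhs at j=5)
  i=5: ✓ (rhs at j=5)
  i=6: ✓ (rhs at j=6)
  i=7: ✓ (rhs at j=7)
  i=8: ✗ (lhs fails at k=8 before rhs at j=9)
Positions where it holds: {1, 3, 5, 6, 7} → 5.

5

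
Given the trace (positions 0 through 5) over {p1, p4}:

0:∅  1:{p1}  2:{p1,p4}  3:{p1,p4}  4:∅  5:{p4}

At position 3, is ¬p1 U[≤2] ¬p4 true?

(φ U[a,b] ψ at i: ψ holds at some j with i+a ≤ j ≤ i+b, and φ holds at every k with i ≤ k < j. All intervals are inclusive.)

False

Need some j in [3,5] with ¬p4, and ¬p1 at every k in [3,j-1].
  j=3: ¬p4 false.
  j=4: ¬p4 holds, but ¬p1 fails at k=3 → not this j.
  j=5: ¬p4 false.
No j in the window works → until fails.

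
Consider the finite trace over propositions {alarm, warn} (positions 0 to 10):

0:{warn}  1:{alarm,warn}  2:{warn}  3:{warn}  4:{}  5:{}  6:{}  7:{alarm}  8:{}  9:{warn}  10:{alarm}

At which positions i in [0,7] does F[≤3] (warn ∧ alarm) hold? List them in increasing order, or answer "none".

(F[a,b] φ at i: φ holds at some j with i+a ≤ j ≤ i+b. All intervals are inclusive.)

0, 1

Evaluate at each i in [0,7]:
  i=0: ✓ (witness j=1)
  i=1: ✓ (witness j=1)
  i=2: ✗ (none in [2,5])
  i=3: ✗ (none in [3,6])
  i=4: ✗ (none in [4,7])
  i=5: ✗ (none in [5,8])
  i=6: ✗ (none in [6,9])
  i=7: ✗ (none in [7,10])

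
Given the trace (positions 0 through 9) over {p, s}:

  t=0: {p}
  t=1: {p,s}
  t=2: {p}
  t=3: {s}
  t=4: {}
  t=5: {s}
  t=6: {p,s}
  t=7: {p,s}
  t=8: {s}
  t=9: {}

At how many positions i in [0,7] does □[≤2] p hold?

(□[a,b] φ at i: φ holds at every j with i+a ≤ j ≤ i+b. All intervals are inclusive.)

1

Evaluate at each i in [0,7]:
  i=0: ✓ (all of [0,2])
  i=1: ✗ (fails at j=3)
  i=2: ✗ (fails at j=3)
  i=3: ✗ (fails at j=3)
  i=4: ✗ (fails at j=4)
  i=5: ✗ (fails at j=5)
  i=6: ✗ (fails at j=8)
  i=7: ✗ (fails at j=8)
Positions where it holds: {0} → 1.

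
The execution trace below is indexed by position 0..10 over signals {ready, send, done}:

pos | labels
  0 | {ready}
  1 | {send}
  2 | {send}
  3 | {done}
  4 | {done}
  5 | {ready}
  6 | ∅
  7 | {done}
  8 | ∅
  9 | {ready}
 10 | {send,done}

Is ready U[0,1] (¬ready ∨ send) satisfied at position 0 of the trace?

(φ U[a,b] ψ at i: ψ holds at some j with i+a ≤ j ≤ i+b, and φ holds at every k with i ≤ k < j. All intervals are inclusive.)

Need some j in [0,1] with (¬ready ∨ send), and ready at every k in [0,j-1].
  j=0: (¬ready ∨ send) false.
  j=1: (¬ready ∨ send) holds; ready holds at every k in [0,0] → satisfied.

True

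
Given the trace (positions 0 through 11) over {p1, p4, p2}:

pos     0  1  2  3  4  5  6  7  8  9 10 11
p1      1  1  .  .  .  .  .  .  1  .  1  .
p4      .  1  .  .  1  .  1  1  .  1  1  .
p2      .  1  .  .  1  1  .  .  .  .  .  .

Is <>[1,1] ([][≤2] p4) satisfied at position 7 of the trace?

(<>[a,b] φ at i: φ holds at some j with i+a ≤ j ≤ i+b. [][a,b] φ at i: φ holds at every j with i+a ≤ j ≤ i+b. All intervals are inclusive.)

No

Check [][≤2] p4 at each j in [8,8]:
  j=8: fails at 8
No position in the window satisfies it → formula fails.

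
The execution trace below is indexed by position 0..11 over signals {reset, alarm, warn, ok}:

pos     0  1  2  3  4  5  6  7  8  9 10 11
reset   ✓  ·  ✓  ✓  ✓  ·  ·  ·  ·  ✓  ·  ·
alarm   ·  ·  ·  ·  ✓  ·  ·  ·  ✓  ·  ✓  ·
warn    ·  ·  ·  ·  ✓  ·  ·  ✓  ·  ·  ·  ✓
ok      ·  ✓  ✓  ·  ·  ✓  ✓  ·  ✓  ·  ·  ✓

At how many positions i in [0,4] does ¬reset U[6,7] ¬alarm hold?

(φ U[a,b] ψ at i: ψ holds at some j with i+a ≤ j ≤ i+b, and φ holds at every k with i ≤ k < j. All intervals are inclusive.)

Evaluate at each i in [0,4]:
  i=0: ✗ (lhs fails at k=0 before rhs at j=6)
  i=1: ✗ (lhs fails at k=2 before rhs at j=7)
  i=2: ✗ (lhs fails at k=2 before rhs at j=9)
  i=3: ✗ (lhs fails at k=3 before rhs at j=9)
  i=4: ✗ (lhs fails at k=4 before rhs at j=11)
Positions where it holds: {} → 0.

0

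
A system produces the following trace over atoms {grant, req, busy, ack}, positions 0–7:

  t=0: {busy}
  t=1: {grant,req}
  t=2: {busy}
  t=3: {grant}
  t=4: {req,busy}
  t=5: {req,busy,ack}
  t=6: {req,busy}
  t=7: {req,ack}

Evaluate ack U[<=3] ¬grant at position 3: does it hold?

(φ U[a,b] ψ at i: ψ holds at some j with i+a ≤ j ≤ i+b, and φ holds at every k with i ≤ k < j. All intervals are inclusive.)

No

Need some j in [3,6] with ¬grant, and ack at every k in [3,j-1].
  j=3: ¬grant false.
  j=4: ¬grant holds, but ack fails at k=3 → not this j.
  j=5: ¬grant holds, but ack fails at k=3 → not this j.
  j=6: ¬grant holds, but ack fails at k=3 → not this j.
No j in the window works → until fails.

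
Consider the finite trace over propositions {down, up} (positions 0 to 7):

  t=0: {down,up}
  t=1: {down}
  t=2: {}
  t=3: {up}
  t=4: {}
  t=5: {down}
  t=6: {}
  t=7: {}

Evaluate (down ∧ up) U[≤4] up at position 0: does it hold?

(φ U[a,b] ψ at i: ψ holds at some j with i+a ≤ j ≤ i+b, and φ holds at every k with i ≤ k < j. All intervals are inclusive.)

Need some j in [0,4] with up, and (down ∧ up) at every k in [0,j-1].
  j=0: up holds; no prefix to check → satisfied.

True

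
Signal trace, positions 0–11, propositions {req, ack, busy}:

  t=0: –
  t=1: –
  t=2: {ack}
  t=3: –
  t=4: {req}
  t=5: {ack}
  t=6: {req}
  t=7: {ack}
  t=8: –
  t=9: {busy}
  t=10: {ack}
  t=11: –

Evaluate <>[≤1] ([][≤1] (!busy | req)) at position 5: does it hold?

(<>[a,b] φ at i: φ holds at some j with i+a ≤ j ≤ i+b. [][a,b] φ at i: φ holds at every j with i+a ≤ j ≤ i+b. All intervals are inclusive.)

Check [][≤1] (!busy | req) at each j in [5,6]:
  j=5: holds on [5,6]
  j=6: holds on [6,7]
Found at j=5 → formula holds.

Holds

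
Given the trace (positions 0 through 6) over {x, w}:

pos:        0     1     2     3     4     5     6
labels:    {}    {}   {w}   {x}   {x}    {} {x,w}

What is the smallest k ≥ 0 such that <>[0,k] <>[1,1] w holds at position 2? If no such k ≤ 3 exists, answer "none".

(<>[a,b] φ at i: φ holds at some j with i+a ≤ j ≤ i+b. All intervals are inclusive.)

3

Scan j = 2,3,… for <>[1,1] w:
  j=2: fails
  j=3: fails
  j=4: fails
  j=5: holds
First hit at j=5, so smallest k = 5-2 = 3.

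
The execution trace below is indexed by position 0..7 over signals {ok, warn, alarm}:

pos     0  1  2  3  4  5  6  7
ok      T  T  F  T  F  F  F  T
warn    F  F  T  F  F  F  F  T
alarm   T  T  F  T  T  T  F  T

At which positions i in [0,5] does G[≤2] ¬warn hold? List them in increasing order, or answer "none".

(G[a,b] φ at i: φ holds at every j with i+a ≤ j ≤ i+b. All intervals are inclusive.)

Evaluate at each i in [0,5]:
  i=0: ✗ (fails at j=2)
  i=1: ✗ (fails at j=2)
  i=2: ✗ (fails at j=2)
  i=3: ✓ (all of [3,5])
  i=4: ✓ (all of [4,6])
  i=5: ✗ (fails at j=7)

3, 4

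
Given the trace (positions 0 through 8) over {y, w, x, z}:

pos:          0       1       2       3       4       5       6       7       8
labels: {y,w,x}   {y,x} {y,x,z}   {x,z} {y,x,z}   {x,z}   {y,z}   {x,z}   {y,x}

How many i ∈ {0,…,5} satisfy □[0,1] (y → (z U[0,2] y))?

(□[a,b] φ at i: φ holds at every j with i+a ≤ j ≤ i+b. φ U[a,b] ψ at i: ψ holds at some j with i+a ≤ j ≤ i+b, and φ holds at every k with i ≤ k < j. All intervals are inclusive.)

Evaluate at each i in [0,5]:
  i=0: ✓ (all of [0,1])
  i=1: ✓ (all of [1,2])
  i=2: ✓ (all of [2,3])
  i=3: ✓ (all of [3,4])
  i=4: ✓ (all of [4,5])
  i=5: ✓ (all of [5,6])
Positions where it holds: {0, 1, 2, 3, 4, 5} → 6.

6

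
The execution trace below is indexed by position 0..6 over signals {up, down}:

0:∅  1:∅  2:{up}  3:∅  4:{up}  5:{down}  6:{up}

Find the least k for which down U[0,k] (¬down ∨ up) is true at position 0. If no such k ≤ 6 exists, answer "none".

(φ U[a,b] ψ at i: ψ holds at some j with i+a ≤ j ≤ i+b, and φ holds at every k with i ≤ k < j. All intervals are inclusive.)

0

Need earliest j ≥ 0 with (¬down ∨ up), and down at every k in [0,j-1].
  j=0: rhs holds (empty prefix). k = 0.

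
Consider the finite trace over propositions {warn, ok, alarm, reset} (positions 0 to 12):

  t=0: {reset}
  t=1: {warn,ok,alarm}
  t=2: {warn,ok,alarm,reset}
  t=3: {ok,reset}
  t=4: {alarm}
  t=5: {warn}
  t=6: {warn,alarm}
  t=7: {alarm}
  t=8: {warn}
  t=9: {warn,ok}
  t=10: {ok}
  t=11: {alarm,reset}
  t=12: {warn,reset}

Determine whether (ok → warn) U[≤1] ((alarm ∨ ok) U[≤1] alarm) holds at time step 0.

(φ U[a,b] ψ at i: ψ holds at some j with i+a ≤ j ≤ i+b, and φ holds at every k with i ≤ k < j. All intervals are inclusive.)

Need some j in [0,1] with ((alarm ∨ ok) U[≤1] alarm), and (ok → warn) at every k in [0,j-1].
  j=0: ((alarm ∨ ok) U[≤1] alarm) — fails.
  j=1: ((alarm ∨ ok) U[≤1] alarm) holds; (ok → warn) holds at every k in [0,0] → satisfied.

True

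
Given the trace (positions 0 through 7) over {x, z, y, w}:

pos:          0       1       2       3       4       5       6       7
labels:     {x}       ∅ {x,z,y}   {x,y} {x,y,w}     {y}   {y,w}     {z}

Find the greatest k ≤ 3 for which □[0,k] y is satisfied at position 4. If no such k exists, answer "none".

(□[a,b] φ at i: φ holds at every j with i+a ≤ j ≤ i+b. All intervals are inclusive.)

y must hold from j=4 onward; find where it first fails.
  j=4: holds
  j=5: holds
  j=6: holds
  j=7: fails
Holds on [4,6], so largest k = 2.

2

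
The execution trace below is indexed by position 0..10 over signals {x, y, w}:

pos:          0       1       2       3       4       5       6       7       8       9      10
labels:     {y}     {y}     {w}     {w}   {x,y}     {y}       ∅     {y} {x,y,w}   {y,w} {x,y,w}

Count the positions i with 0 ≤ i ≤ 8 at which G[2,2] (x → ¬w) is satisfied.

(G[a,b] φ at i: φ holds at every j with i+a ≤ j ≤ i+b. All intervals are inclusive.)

Evaluate at each i in [0,8]:
  i=0: ✓ (all of [2,2])
  i=1: ✓ (all of [3,3])
  i=2: ✓ (all of [4,4])
  i=3: ✓ (all of [5,5])
  i=4: ✓ (all of [6,6])
  i=5: ✓ (all of [7,7])
  i=6: ✗ (fails at j=8)
  i=7: ✓ (all of [9,9])
  i=8: ✗ (fails at j=10)
Positions where it holds: {0, 1, 2, 3, 4, 5, 7} → 7.

7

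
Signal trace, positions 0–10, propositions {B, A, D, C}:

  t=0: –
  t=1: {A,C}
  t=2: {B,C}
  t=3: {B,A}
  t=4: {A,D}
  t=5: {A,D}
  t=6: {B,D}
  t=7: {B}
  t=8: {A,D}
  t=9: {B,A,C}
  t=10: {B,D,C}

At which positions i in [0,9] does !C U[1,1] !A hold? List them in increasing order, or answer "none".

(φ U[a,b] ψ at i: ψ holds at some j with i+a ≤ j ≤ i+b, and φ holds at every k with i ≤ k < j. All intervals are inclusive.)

Evaluate at each i in [0,9]:
  i=0: ✗ (no rhs in [1,1])
  i=1: ✗ (lhs fails at k=1 before rhs at j=2)
  i=2: ✗ (no rhs in [3,3])
  i=3: ✗ (no rhs in [4,4])
  i=4: ✗ (no rhs in [5,5])
  i=5: ✓ (rhs at j=6; lhs holds on [5,5])
  i=6: ✓ (rhs at j=7; lhs holds on [6,6])
  i=7: ✗ (no rhs in [8,8])
  i=8: ✗ (no rhs in [9,9])
  i=9: ✗ (lhs fails at k=9 before rhs at j=10)

5, 6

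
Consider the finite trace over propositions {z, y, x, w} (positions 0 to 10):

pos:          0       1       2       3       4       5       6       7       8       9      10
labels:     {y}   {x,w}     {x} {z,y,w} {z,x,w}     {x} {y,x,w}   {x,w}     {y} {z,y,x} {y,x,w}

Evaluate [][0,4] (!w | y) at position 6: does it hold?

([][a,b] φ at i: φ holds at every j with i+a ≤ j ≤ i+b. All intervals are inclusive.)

Check (!w | y) at every j in [6,10]:
  j=6: true
  j=7: false
  j=8: true
  j=9: true
  j=10: true
Fails at j=7 → formula fails.

False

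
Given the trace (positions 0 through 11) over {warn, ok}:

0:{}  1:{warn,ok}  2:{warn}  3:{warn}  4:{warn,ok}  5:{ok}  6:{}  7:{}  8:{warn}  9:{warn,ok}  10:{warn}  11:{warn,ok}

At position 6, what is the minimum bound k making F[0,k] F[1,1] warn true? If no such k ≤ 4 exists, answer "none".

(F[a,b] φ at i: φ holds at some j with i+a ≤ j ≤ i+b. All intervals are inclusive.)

Scan j = 6,7,… for F[1,1] warn:
  j=6: fails
  j=7: holds
First hit at j=7, so smallest k = 7-6 = 1.

1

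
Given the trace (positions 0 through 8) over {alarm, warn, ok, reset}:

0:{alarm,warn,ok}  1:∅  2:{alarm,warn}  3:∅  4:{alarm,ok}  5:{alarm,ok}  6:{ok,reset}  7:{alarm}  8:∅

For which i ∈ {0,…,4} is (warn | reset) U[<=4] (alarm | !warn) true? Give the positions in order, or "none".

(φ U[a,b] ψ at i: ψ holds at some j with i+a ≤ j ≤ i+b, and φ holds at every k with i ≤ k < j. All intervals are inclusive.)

Evaluate at each i in [0,4]:
  i=0: ✓ (rhs at j=0)
  i=1: ✓ (rhs at j=1)
  i=2: ✓ (rhs at j=2)
  i=3: ✓ (rhs at j=3)
  i=4: ✓ (rhs at j=4)

0, 1, 2, 3, 4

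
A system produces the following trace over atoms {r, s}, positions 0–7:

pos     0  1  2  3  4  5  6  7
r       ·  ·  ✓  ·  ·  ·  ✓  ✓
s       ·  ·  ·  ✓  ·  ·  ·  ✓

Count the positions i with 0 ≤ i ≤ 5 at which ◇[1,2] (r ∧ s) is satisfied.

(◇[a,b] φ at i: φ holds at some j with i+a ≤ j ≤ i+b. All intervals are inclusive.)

Evaluate at each i in [0,5]:
  i=0: ✗ (none in [1,2])
  i=1: ✗ (none in [2,3])
  i=2: ✗ (none in [3,4])
  i=3: ✗ (none in [4,5])
  i=4: ✗ (none in [5,6])
  i=5: ✓ (witness j=7)
Positions where it holds: {5} → 1.

1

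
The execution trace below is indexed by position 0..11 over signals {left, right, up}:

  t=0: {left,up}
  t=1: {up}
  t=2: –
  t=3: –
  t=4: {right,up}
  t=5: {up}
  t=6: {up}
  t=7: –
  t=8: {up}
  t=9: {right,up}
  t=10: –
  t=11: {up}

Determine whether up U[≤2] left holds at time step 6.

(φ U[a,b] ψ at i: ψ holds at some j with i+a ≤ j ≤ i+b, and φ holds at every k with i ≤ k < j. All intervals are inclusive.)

Need some j in [6,8] with left, and up at every k in [6,j-1].
  j=6: left false.
  j=7: left false.
  j=8: left false.
No j in the window works → until fails.

No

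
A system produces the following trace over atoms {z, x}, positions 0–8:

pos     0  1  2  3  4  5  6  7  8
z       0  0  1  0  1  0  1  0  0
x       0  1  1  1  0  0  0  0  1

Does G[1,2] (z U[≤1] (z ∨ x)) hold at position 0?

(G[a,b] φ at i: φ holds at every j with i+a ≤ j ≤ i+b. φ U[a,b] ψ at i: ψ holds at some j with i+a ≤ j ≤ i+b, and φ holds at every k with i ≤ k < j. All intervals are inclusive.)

True

Check (z U[≤1] (z ∨ x)) at every j in [1,2]:
  j=1: holds
  j=2: holds
All positions satisfy it → formula holds.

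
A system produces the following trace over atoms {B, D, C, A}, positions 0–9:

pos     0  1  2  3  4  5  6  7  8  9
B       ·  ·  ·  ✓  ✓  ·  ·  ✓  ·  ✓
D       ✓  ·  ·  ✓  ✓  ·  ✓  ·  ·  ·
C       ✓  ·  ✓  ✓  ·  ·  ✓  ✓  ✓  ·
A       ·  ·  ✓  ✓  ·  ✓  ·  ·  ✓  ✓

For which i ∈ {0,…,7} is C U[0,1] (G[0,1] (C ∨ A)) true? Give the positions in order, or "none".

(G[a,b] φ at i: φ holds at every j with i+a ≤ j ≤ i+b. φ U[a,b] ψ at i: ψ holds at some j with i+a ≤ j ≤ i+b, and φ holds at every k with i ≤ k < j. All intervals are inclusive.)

2, 5, 6, 7

Evaluate at each i in [0,7]:
  i=0: ✗ (no rhs in [0,1])
  i=1: ✗ (lhs fails at k=1 before rhs at j=2)
  i=2: ✓ (rhs at j=2)
  i=3: ✗ (no rhs in [3,4])
  i=4: ✗ (lhs fails at k=4 before rhs at j=5)
  i=5: ✓ (rhs at j=5)
  i=6: ✓ (rhs at j=6)
  i=7: ✓ (rhs at j=7)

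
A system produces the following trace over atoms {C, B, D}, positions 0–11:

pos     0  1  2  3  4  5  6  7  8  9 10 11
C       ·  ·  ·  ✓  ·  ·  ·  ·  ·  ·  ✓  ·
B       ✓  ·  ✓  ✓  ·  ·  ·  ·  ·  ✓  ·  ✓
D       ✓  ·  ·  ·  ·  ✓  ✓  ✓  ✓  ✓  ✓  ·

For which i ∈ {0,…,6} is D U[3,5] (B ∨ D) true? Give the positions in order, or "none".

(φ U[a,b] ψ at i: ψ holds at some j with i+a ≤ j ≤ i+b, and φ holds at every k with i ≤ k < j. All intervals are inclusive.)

5, 6

Evaluate at each i in [0,6]:
  i=0: ✗ (lhs fails at k=1 before rhs at j=3)
  i=1: ✗ (lhs fails at k=1 before rhs at j=5)
  i=2: ✗ (lhs fails at k=2 before rhs at j=5)
  i=3: ✗ (lhs fails at k=3 before rhs at j=6)
  i=4: ✗ (lhs fails at k=4 before rhs at j=7)
  i=5: ✓ (rhs at j=8; lhs holds on [5,7])
  i=6: ✓ (rhs at j=9; lhs holds on [6,8])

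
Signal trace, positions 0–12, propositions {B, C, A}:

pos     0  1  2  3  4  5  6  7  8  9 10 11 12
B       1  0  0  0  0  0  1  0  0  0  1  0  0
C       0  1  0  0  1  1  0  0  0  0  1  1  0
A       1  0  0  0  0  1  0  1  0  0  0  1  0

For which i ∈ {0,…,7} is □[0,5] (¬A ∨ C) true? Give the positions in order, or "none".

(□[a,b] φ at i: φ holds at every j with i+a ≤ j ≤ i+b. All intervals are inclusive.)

1

Evaluate at each i in [0,7]:
  i=0: ✗ (fails at j=0)
  i=1: ✓ (all of [1,6])
  i=2: ✗ (fails at j=7)
  i=3: ✗ (fails at j=7)
  i=4: ✗ (fails at j=7)
  i=5: ✗ (fails at j=7)
  i=6: ✗ (fails at j=7)
  i=7: ✗ (fails at j=7)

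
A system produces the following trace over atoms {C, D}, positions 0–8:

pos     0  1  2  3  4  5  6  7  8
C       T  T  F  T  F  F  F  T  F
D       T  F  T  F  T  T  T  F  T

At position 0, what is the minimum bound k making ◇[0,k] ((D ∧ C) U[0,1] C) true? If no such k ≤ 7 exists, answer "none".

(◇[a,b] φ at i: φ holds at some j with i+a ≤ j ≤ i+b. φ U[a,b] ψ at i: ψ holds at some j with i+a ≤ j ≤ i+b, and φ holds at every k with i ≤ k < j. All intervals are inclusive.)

Scan j = 0,1,… for ((D ∧ C) U[0,1] C):
  j=0: holds
First hit at j=0, so smallest k = 0-0 = 0.

0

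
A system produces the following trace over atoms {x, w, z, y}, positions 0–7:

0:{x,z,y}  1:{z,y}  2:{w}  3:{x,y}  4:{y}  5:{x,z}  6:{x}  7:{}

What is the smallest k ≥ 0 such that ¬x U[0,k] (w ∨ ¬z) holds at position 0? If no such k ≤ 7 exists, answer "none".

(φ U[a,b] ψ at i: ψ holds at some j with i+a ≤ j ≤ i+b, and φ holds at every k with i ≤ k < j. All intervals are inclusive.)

Need earliest j ≥ 0 with (w ∨ ¬z), and ¬x at every k in [0,j-1].
  j=0: rhs fails.
  j=1: rhs fails.
  j=2: rhs holds but lhs fails at k=0.
  j=3: rhs holds but lhs fails at k=0.
  j=4: rhs holds but lhs fails at k=0.
  j=5: rhs fails.
  j=6: rhs holds but lhs fails at k=0.
  j=7: rhs holds but lhs fails at k=0.
No witness within the range → none.

none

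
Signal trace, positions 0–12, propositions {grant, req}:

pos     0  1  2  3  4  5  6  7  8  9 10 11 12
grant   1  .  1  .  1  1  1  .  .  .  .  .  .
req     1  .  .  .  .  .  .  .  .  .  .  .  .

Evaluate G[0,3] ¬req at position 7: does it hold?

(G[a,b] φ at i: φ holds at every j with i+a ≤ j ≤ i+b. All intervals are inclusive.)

True

Check ¬req at every j in [7,10]:
  j=7: true
  j=8: true
  j=9: true
  j=10: true
All positions satisfy it → formula holds.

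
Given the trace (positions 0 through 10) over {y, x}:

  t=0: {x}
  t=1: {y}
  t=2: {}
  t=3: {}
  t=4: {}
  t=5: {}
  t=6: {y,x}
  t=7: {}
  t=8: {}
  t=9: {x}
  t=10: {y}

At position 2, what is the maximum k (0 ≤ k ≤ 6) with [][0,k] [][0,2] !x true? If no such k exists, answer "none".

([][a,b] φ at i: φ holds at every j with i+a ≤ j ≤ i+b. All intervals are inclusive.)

[][0,2] !x must hold from j=2 onward; find where it first fails.
  j=2: holds
  j=3: holds
  j=4: fails
Holds on [2,3], so largest k = 1.

1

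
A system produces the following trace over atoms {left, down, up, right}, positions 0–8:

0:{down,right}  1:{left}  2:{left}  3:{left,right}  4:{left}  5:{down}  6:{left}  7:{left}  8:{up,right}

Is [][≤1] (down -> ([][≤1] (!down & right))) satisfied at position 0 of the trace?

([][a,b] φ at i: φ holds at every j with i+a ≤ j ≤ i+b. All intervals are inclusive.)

Check (down -> ([][≤1] (!down & right))) at every j in [0,1]:
  j=0: antecedent true; consequent fails at 0 → ✗
  j=1: antecedent false → ✓
Fails at j=0 → formula fails.

No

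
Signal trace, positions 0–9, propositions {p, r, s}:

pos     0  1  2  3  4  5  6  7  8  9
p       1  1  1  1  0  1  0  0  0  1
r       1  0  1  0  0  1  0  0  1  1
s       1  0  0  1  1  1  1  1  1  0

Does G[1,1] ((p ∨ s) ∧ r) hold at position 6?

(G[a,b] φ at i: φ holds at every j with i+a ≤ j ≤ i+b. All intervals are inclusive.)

Check ((p ∨ s) ∧ r) at every j in [7,7]:
  j=7: false
Fails at j=7 → formula fails.

No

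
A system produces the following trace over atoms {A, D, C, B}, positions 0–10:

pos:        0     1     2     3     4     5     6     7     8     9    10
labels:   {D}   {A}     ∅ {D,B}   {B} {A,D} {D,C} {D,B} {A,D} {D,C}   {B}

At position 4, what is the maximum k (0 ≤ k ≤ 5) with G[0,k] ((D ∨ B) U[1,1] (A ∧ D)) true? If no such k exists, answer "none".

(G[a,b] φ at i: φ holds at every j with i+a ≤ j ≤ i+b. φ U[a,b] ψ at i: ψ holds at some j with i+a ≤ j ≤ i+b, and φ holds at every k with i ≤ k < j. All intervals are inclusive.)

0

((D ∨ B) U[1,1] (A ∧ D)) must hold from j=4 onward; find where it first fails.
  j=4: holds
  j=5: fails
Holds on [4,4], so largest k = 0.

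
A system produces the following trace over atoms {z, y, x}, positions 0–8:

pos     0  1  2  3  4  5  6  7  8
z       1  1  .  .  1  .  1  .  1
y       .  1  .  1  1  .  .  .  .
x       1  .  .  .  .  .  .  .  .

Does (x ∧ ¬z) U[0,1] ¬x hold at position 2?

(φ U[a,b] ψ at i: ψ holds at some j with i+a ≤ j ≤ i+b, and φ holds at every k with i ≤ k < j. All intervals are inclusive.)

Holds

Need some j in [2,3] with ¬x, and (x ∧ ¬z) at every k in [2,j-1].
  j=2: ¬x holds; no prefix to check → satisfied.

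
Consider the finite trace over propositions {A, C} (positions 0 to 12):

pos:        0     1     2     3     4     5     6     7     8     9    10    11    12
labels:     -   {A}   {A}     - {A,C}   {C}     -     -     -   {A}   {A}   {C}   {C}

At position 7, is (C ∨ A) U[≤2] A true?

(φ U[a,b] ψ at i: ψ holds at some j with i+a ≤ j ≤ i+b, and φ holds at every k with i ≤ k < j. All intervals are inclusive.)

Does not hold

Need some j in [7,9] with A, and (C ∨ A) at every k in [7,j-1].
  j=7: A false.
  j=8: A false.
  j=9: A holds, but (C ∨ A) fails at k=7 → not this j.
No j in the window works → until fails.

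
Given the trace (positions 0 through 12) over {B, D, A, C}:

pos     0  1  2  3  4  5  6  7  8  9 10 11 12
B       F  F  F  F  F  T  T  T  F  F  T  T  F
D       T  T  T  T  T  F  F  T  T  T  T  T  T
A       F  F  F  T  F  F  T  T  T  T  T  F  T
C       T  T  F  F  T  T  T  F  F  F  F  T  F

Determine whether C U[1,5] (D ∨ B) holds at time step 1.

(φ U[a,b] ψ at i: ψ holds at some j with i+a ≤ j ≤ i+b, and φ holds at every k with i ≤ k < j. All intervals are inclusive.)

Yes

Need some j in [2,6] with (D ∨ B), and C at every k in [1,j-1].
  j=2: (D ∨ B) holds; C holds at every k in [1,1] → satisfied.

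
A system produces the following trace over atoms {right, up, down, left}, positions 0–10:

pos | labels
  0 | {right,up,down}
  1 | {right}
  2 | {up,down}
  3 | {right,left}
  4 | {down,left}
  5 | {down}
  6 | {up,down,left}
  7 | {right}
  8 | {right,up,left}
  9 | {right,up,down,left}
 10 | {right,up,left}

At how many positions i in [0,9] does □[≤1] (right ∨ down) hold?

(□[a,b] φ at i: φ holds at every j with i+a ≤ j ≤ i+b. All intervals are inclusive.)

Evaluate at each i in [0,9]:
  i=0: ✓ (all of [0,1])
  i=1: ✓ (all of [1,2])
  i=2: ✓ (all of [2,3])
  i=3: ✓ (all of [3,4])
  i=4: ✓ (all of [4,5])
  i=5: ✓ (all of [5,6])
  i=6: ✓ (all of [6,7])
  i=7: ✓ (all of [7,8])
  i=8: ✓ (all of [8,9])
  i=9: ✓ (all of [9,10])
Positions where it holds: {0, 1, 2, 3, 4, 5, 6, 7, 8, 9} → 10.

10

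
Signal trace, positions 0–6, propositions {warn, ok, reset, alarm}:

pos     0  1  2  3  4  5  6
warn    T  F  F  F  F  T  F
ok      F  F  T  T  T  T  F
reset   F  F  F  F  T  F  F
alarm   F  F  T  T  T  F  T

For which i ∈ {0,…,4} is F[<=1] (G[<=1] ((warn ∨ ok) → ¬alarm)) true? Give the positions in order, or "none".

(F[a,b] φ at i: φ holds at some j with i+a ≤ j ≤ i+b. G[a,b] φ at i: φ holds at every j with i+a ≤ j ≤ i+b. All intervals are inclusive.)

Evaluate at each i in [0,4]:
  i=0: ✓ (witness j=0)
  i=1: ✗ (none in [1,2])
  i=2: ✗ (none in [2,3])
  i=3: ✗ (none in [3,4])
  i=4: ✓ (witness j=5)

0, 4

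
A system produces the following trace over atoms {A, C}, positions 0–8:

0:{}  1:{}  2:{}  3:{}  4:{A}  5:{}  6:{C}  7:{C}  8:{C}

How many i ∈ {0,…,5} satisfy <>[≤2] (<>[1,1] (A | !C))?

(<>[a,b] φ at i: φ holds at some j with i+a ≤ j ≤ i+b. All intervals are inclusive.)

Evaluate at each i in [0,5]:
  i=0: ✓ (witness j=0)
  i=1: ✓ (witness j=1)
  i=2: ✓ (witness j=2)
  i=3: ✓ (witness j=3)
  i=4: ✓ (witness j=4)
  i=5: ✗ (none in [5,7])
Positions where it holds: {0, 1, 2, 3, 4} → 5.

5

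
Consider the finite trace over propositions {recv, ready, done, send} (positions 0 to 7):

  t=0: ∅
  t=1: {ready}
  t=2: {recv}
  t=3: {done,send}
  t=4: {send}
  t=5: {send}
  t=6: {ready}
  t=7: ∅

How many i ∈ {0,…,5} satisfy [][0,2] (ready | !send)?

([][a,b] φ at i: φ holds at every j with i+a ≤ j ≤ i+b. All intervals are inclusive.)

1

Evaluate at each i in [0,5]:
  i=0: ✓ (all of [0,2])
  i=1: ✗ (fails at j=3)
  i=2: ✗ (fails at j=3)
  i=3: ✗ (fails at j=3)
  i=4: ✗ (fails at j=4)
  i=5: ✗ (fails at j=5)
Positions where it holds: {0} → 1.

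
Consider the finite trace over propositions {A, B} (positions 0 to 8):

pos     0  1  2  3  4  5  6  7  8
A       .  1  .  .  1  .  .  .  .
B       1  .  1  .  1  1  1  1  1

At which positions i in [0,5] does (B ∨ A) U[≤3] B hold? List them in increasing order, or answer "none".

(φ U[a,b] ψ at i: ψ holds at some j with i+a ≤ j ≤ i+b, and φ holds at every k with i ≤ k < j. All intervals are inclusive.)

0, 1, 2, 4, 5

Evaluate at each i in [0,5]:
  i=0: ✓ (rhs at j=0)
  i=1: ✓ (rhs at j=2; lhs holds on [1,1])
  i=2: ✓ (rhs at j=2)
  i=3: ✗ (lhs fails at k=3 before rhs at j=4)
  i=4: ✓ (rhs at j=4)
  i=5: ✓ (rhs at j=5)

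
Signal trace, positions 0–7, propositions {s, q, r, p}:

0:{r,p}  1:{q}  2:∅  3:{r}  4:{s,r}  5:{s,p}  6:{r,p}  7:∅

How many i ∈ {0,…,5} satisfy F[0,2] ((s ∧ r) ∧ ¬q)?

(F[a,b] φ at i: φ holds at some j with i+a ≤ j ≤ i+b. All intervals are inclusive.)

Evaluate at each i in [0,5]:
  i=0: ✗ (none in [0,2])
  i=1: ✗ (none in [1,3])
  i=2: ✓ (witness j=4)
  i=3: ✓ (witness j=4)
  i=4: ✓ (witness j=4)
  i=5: ✗ (none in [5,7])
Positions where it holds: {2, 3, 4} → 3.

3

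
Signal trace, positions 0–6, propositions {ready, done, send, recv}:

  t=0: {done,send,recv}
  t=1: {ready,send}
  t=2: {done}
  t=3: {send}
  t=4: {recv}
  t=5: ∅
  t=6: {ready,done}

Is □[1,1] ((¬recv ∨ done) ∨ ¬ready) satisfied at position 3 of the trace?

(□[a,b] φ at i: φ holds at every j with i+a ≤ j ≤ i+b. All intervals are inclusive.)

True

Check ((¬recv ∨ done) ∨ ¬ready) at every j in [4,4]:
  j=4: true
All positions satisfy it → formula holds.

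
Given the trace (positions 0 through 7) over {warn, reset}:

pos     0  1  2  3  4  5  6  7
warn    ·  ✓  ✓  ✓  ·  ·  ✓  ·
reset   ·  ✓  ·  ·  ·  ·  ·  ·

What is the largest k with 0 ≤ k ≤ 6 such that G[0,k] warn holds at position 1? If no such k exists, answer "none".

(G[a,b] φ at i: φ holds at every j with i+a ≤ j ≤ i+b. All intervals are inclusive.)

warn must hold from j=1 onward; find where it first fails.
  j=1: holds
  j=2: holds
  j=3: holds
  j=4: fails
Holds on [1,3], so largest k = 2.

2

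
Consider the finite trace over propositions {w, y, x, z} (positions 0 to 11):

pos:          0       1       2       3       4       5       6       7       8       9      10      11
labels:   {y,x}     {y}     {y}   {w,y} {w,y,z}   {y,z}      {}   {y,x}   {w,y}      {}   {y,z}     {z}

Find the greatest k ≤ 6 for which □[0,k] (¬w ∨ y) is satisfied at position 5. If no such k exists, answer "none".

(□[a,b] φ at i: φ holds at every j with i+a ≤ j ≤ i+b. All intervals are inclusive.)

(¬w ∨ y) must hold from j=5 onward; find where it first fails.
  j=5: holds
  j=6: holds
  j=7: holds
  j=8: holds
  j=9: holds
  j=10: holds
  j=11: holds
Holds through j=11; largest k = 6.

6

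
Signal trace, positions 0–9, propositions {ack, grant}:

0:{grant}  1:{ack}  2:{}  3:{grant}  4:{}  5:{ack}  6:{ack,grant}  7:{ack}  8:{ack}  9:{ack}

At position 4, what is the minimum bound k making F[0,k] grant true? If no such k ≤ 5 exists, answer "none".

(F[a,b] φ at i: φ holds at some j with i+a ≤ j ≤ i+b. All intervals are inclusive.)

Scan j = 4,5,… for grant:
  j=4: fails
  j=5: fails
  j=6: holds
First hit at j=6, so smallest k = 6-4 = 2.

2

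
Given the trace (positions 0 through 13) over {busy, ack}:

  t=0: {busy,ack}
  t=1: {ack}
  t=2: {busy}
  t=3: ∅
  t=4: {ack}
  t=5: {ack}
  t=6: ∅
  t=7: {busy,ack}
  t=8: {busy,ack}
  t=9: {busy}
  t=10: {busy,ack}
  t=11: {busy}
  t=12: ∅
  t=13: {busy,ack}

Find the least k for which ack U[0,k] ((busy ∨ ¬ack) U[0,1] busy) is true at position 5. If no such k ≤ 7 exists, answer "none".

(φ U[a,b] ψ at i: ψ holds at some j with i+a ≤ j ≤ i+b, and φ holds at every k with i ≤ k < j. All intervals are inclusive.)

Need earliest j ≥ 5 with ((busy ∨ ¬ack) U[0,1] busy), and ack at every k in [5,j-1].
  j=5: rhs fails.
  j=6: rhs holds; lhs holds on [5,5]. k = 1.

1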